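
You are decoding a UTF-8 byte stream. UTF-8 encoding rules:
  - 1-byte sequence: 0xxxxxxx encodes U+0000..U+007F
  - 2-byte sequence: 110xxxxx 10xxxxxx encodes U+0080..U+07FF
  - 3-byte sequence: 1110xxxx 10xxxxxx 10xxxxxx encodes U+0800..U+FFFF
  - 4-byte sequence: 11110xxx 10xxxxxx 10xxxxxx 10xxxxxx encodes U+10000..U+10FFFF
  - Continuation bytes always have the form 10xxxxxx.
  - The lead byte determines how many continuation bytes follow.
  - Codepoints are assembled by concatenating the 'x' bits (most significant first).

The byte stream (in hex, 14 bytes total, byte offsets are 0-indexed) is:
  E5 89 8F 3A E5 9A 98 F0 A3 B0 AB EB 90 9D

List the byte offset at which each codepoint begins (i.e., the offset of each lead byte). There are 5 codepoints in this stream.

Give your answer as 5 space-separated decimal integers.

Byte[0]=E5: 3-byte lead, need 2 cont bytes. acc=0x5
Byte[1]=89: continuation. acc=(acc<<6)|0x09=0x149
Byte[2]=8F: continuation. acc=(acc<<6)|0x0F=0x524F
Completed: cp=U+524F (starts at byte 0)
Byte[3]=3A: 1-byte ASCII. cp=U+003A
Byte[4]=E5: 3-byte lead, need 2 cont bytes. acc=0x5
Byte[5]=9A: continuation. acc=(acc<<6)|0x1A=0x15A
Byte[6]=98: continuation. acc=(acc<<6)|0x18=0x5698
Completed: cp=U+5698 (starts at byte 4)
Byte[7]=F0: 4-byte lead, need 3 cont bytes. acc=0x0
Byte[8]=A3: continuation. acc=(acc<<6)|0x23=0x23
Byte[9]=B0: continuation. acc=(acc<<6)|0x30=0x8F0
Byte[10]=AB: continuation. acc=(acc<<6)|0x2B=0x23C2B
Completed: cp=U+23C2B (starts at byte 7)
Byte[11]=EB: 3-byte lead, need 2 cont bytes. acc=0xB
Byte[12]=90: continuation. acc=(acc<<6)|0x10=0x2D0
Byte[13]=9D: continuation. acc=(acc<<6)|0x1D=0xB41D
Completed: cp=U+B41D (starts at byte 11)

Answer: 0 3 4 7 11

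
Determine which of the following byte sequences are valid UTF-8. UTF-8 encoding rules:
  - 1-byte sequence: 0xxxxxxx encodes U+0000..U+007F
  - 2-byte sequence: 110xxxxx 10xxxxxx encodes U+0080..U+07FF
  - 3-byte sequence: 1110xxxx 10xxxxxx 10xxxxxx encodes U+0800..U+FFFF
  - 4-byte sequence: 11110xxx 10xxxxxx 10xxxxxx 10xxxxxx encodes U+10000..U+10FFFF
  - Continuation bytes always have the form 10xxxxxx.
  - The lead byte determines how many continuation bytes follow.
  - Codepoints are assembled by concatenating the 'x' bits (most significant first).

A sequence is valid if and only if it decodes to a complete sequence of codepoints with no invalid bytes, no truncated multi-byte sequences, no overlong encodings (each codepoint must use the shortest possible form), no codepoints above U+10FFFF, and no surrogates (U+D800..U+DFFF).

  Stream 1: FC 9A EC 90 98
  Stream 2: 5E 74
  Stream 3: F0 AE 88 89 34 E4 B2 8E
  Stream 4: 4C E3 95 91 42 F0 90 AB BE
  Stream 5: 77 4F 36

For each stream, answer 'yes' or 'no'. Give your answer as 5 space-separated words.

Stream 1: error at byte offset 0. INVALID
Stream 2: decodes cleanly. VALID
Stream 3: decodes cleanly. VALID
Stream 4: decodes cleanly. VALID
Stream 5: decodes cleanly. VALID

Answer: no yes yes yes yes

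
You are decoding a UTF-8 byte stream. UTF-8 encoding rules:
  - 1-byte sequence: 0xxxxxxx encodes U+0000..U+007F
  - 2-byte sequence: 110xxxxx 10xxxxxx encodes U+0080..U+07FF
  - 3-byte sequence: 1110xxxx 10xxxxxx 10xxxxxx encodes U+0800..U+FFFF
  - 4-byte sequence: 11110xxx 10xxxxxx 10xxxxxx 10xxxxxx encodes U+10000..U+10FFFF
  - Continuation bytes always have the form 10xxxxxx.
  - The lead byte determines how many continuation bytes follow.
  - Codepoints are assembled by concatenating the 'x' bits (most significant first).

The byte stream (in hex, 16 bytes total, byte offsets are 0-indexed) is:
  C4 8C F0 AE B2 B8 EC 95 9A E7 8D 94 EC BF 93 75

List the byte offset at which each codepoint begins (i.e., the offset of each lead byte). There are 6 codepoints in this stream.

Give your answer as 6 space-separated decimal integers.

Answer: 0 2 6 9 12 15

Derivation:
Byte[0]=C4: 2-byte lead, need 1 cont bytes. acc=0x4
Byte[1]=8C: continuation. acc=(acc<<6)|0x0C=0x10C
Completed: cp=U+010C (starts at byte 0)
Byte[2]=F0: 4-byte lead, need 3 cont bytes. acc=0x0
Byte[3]=AE: continuation. acc=(acc<<6)|0x2E=0x2E
Byte[4]=B2: continuation. acc=(acc<<6)|0x32=0xBB2
Byte[5]=B8: continuation. acc=(acc<<6)|0x38=0x2ECB8
Completed: cp=U+2ECB8 (starts at byte 2)
Byte[6]=EC: 3-byte lead, need 2 cont bytes. acc=0xC
Byte[7]=95: continuation. acc=(acc<<6)|0x15=0x315
Byte[8]=9A: continuation. acc=(acc<<6)|0x1A=0xC55A
Completed: cp=U+C55A (starts at byte 6)
Byte[9]=E7: 3-byte lead, need 2 cont bytes. acc=0x7
Byte[10]=8D: continuation. acc=(acc<<6)|0x0D=0x1CD
Byte[11]=94: continuation. acc=(acc<<6)|0x14=0x7354
Completed: cp=U+7354 (starts at byte 9)
Byte[12]=EC: 3-byte lead, need 2 cont bytes. acc=0xC
Byte[13]=BF: continuation. acc=(acc<<6)|0x3F=0x33F
Byte[14]=93: continuation. acc=(acc<<6)|0x13=0xCFD3
Completed: cp=U+CFD3 (starts at byte 12)
Byte[15]=75: 1-byte ASCII. cp=U+0075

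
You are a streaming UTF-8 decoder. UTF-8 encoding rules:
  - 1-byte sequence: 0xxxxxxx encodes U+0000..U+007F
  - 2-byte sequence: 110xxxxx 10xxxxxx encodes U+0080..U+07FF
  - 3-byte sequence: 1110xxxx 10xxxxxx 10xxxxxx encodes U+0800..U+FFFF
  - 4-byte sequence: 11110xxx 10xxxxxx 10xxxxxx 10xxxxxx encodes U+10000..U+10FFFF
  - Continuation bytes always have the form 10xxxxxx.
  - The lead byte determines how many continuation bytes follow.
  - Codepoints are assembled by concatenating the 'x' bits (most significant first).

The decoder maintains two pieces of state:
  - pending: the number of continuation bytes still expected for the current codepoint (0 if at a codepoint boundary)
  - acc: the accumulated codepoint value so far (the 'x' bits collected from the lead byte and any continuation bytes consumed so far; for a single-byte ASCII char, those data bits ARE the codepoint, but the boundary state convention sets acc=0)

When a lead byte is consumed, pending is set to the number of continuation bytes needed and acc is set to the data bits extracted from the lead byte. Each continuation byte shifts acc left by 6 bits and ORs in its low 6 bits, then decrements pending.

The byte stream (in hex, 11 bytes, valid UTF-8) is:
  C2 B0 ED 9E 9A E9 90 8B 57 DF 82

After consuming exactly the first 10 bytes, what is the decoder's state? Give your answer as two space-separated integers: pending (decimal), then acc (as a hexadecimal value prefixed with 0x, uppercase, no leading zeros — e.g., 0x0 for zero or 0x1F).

Byte[0]=C2: 2-byte lead. pending=1, acc=0x2
Byte[1]=B0: continuation. acc=(acc<<6)|0x30=0xB0, pending=0
Byte[2]=ED: 3-byte lead. pending=2, acc=0xD
Byte[3]=9E: continuation. acc=(acc<<6)|0x1E=0x35E, pending=1
Byte[4]=9A: continuation. acc=(acc<<6)|0x1A=0xD79A, pending=0
Byte[5]=E9: 3-byte lead. pending=2, acc=0x9
Byte[6]=90: continuation. acc=(acc<<6)|0x10=0x250, pending=1
Byte[7]=8B: continuation. acc=(acc<<6)|0x0B=0x940B, pending=0
Byte[8]=57: 1-byte. pending=0, acc=0x0
Byte[9]=DF: 2-byte lead. pending=1, acc=0x1F

Answer: 1 0x1F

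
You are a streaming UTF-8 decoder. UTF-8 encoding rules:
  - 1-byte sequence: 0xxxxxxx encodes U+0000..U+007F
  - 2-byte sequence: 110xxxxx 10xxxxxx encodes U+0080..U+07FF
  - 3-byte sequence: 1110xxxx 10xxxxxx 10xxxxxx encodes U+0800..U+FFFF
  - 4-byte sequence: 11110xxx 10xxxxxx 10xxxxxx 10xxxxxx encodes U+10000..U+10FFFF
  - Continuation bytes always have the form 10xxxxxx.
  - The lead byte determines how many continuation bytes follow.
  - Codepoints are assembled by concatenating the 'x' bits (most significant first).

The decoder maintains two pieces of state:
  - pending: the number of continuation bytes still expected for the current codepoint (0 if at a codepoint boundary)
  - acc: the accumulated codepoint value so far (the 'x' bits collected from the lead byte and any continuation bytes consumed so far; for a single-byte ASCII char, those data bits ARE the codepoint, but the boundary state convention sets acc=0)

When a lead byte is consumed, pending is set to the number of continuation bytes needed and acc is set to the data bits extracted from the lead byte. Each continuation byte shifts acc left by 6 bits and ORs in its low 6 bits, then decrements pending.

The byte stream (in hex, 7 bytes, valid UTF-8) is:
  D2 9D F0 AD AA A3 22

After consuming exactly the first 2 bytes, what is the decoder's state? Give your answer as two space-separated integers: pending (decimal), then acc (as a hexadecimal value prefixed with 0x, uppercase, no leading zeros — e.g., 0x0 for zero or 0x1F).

Byte[0]=D2: 2-byte lead. pending=1, acc=0x12
Byte[1]=9D: continuation. acc=(acc<<6)|0x1D=0x49D, pending=0

Answer: 0 0x49D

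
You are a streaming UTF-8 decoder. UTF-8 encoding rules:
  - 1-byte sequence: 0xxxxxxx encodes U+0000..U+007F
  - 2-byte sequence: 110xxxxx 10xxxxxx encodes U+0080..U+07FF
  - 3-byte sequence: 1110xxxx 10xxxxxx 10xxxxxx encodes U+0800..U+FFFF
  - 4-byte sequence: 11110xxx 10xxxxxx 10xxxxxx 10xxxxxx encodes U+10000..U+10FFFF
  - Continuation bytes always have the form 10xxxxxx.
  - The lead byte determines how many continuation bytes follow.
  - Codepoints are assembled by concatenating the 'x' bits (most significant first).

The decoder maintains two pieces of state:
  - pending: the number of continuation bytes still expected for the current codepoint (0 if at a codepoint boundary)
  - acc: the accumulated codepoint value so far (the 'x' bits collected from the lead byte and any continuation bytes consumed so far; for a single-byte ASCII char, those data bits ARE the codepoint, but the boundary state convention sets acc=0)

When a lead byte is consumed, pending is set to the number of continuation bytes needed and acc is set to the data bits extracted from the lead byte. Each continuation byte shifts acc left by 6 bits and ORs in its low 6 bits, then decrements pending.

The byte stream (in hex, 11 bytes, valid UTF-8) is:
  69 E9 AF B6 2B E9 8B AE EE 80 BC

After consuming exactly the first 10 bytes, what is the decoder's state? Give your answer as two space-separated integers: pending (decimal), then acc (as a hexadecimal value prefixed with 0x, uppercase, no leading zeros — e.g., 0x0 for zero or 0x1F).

Answer: 1 0x380

Derivation:
Byte[0]=69: 1-byte. pending=0, acc=0x0
Byte[1]=E9: 3-byte lead. pending=2, acc=0x9
Byte[2]=AF: continuation. acc=(acc<<6)|0x2F=0x26F, pending=1
Byte[3]=B6: continuation. acc=(acc<<6)|0x36=0x9BF6, pending=0
Byte[4]=2B: 1-byte. pending=0, acc=0x0
Byte[5]=E9: 3-byte lead. pending=2, acc=0x9
Byte[6]=8B: continuation. acc=(acc<<6)|0x0B=0x24B, pending=1
Byte[7]=AE: continuation. acc=(acc<<6)|0x2E=0x92EE, pending=0
Byte[8]=EE: 3-byte lead. pending=2, acc=0xE
Byte[9]=80: continuation. acc=(acc<<6)|0x00=0x380, pending=1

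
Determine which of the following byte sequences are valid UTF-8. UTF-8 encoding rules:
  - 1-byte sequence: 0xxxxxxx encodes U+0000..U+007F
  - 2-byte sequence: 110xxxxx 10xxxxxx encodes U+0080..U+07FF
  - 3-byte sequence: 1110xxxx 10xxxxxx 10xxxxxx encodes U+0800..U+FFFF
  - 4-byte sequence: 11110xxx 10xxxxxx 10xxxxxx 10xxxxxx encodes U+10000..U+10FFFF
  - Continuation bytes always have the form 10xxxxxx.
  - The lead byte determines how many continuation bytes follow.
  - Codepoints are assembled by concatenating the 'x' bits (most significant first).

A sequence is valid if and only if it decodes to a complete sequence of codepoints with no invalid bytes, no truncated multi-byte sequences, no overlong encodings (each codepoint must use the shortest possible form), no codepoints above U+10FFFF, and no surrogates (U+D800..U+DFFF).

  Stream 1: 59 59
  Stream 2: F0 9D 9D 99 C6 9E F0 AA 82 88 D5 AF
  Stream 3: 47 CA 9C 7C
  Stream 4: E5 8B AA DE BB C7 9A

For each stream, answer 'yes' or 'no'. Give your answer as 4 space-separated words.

Stream 1: decodes cleanly. VALID
Stream 2: decodes cleanly. VALID
Stream 3: decodes cleanly. VALID
Stream 4: decodes cleanly. VALID

Answer: yes yes yes yes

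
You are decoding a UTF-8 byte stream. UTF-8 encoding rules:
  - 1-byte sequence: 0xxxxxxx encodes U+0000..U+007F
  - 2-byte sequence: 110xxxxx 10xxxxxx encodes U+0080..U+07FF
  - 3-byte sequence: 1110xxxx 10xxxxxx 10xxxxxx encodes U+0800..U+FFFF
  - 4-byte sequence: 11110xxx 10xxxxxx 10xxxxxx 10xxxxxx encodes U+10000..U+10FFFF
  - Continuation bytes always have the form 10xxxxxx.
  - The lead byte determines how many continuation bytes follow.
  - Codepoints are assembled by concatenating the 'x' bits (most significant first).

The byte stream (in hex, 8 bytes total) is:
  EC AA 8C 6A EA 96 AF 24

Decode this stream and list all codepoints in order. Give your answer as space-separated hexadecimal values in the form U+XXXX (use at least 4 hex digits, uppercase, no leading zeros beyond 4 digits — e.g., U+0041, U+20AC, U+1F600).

Byte[0]=EC: 3-byte lead, need 2 cont bytes. acc=0xC
Byte[1]=AA: continuation. acc=(acc<<6)|0x2A=0x32A
Byte[2]=8C: continuation. acc=(acc<<6)|0x0C=0xCA8C
Completed: cp=U+CA8C (starts at byte 0)
Byte[3]=6A: 1-byte ASCII. cp=U+006A
Byte[4]=EA: 3-byte lead, need 2 cont bytes. acc=0xA
Byte[5]=96: continuation. acc=(acc<<6)|0x16=0x296
Byte[6]=AF: continuation. acc=(acc<<6)|0x2F=0xA5AF
Completed: cp=U+A5AF (starts at byte 4)
Byte[7]=24: 1-byte ASCII. cp=U+0024

Answer: U+CA8C U+006A U+A5AF U+0024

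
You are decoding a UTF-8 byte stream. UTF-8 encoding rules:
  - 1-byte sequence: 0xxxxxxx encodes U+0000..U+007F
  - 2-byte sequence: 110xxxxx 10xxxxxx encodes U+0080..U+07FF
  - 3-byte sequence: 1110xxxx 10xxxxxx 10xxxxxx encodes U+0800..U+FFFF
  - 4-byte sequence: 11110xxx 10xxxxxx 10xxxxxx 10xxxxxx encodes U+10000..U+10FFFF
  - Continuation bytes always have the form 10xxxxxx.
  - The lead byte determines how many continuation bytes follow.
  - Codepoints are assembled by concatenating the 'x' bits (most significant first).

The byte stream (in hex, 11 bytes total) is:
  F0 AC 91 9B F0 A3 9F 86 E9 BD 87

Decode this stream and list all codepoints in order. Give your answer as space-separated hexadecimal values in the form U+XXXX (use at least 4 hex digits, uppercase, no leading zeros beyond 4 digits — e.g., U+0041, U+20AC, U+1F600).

Byte[0]=F0: 4-byte lead, need 3 cont bytes. acc=0x0
Byte[1]=AC: continuation. acc=(acc<<6)|0x2C=0x2C
Byte[2]=91: continuation. acc=(acc<<6)|0x11=0xB11
Byte[3]=9B: continuation. acc=(acc<<6)|0x1B=0x2C45B
Completed: cp=U+2C45B (starts at byte 0)
Byte[4]=F0: 4-byte lead, need 3 cont bytes. acc=0x0
Byte[5]=A3: continuation. acc=(acc<<6)|0x23=0x23
Byte[6]=9F: continuation. acc=(acc<<6)|0x1F=0x8DF
Byte[7]=86: continuation. acc=(acc<<6)|0x06=0x237C6
Completed: cp=U+237C6 (starts at byte 4)
Byte[8]=E9: 3-byte lead, need 2 cont bytes. acc=0x9
Byte[9]=BD: continuation. acc=(acc<<6)|0x3D=0x27D
Byte[10]=87: continuation. acc=(acc<<6)|0x07=0x9F47
Completed: cp=U+9F47 (starts at byte 8)

Answer: U+2C45B U+237C6 U+9F47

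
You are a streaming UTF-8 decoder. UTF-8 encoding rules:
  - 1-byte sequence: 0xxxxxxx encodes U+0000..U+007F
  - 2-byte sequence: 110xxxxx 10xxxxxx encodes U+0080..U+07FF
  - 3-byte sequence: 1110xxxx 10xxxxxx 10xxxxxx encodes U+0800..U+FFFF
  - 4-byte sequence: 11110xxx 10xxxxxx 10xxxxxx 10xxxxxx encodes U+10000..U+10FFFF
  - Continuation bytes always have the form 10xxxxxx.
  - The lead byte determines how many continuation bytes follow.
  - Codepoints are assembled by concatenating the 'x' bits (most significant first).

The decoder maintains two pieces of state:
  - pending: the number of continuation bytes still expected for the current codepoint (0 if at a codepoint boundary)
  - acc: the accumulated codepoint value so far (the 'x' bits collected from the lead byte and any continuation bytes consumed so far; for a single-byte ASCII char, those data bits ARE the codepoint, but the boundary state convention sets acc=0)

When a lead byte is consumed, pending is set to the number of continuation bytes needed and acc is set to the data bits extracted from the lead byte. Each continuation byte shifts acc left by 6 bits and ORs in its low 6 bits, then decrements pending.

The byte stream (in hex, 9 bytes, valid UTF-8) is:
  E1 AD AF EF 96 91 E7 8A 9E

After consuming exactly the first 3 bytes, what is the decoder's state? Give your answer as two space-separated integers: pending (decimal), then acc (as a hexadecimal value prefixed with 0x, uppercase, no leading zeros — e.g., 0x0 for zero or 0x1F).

Answer: 0 0x1B6F

Derivation:
Byte[0]=E1: 3-byte lead. pending=2, acc=0x1
Byte[1]=AD: continuation. acc=(acc<<6)|0x2D=0x6D, pending=1
Byte[2]=AF: continuation. acc=(acc<<6)|0x2F=0x1B6F, pending=0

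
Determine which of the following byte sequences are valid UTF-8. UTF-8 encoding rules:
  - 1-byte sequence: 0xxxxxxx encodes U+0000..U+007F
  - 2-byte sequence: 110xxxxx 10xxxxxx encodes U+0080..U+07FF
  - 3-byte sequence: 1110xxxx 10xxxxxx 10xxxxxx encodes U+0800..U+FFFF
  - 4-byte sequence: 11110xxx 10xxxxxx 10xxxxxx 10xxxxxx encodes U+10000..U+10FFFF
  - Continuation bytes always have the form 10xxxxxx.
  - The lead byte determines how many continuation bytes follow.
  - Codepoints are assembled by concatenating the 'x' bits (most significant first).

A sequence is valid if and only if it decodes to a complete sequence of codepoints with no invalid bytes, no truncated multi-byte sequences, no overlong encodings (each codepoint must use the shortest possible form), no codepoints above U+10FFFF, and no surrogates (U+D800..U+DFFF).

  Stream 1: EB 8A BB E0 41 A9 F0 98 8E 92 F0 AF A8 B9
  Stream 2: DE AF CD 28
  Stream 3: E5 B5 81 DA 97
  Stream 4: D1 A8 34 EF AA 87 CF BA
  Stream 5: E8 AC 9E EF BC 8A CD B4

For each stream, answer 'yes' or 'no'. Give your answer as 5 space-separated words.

Answer: no no yes yes yes

Derivation:
Stream 1: error at byte offset 4. INVALID
Stream 2: error at byte offset 3. INVALID
Stream 3: decodes cleanly. VALID
Stream 4: decodes cleanly. VALID
Stream 5: decodes cleanly. VALID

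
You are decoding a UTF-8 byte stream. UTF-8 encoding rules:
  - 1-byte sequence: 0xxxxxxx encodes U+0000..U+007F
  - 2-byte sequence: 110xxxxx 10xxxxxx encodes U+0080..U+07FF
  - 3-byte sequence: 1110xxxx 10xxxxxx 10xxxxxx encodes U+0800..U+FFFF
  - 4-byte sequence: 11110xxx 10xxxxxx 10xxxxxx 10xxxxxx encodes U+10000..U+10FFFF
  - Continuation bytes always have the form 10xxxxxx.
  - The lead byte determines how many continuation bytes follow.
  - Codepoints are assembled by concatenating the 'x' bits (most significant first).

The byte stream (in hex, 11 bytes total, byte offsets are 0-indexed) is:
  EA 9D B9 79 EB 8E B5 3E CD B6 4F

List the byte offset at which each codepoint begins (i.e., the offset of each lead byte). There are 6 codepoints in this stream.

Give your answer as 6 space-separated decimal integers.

Byte[0]=EA: 3-byte lead, need 2 cont bytes. acc=0xA
Byte[1]=9D: continuation. acc=(acc<<6)|0x1D=0x29D
Byte[2]=B9: continuation. acc=(acc<<6)|0x39=0xA779
Completed: cp=U+A779 (starts at byte 0)
Byte[3]=79: 1-byte ASCII. cp=U+0079
Byte[4]=EB: 3-byte lead, need 2 cont bytes. acc=0xB
Byte[5]=8E: continuation. acc=(acc<<6)|0x0E=0x2CE
Byte[6]=B5: continuation. acc=(acc<<6)|0x35=0xB3B5
Completed: cp=U+B3B5 (starts at byte 4)
Byte[7]=3E: 1-byte ASCII. cp=U+003E
Byte[8]=CD: 2-byte lead, need 1 cont bytes. acc=0xD
Byte[9]=B6: continuation. acc=(acc<<6)|0x36=0x376
Completed: cp=U+0376 (starts at byte 8)
Byte[10]=4F: 1-byte ASCII. cp=U+004F

Answer: 0 3 4 7 8 10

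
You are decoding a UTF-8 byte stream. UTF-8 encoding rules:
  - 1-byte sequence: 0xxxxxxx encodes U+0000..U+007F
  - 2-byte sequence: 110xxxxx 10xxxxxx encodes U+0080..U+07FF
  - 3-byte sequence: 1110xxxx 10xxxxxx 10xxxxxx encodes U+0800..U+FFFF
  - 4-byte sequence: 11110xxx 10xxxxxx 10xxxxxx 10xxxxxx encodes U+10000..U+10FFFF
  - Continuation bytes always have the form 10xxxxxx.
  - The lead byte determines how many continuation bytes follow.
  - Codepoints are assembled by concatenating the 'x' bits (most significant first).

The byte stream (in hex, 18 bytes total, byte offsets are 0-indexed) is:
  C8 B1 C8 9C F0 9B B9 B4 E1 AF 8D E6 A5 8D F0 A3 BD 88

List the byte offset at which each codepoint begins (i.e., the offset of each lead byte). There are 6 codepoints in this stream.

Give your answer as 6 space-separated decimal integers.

Answer: 0 2 4 8 11 14

Derivation:
Byte[0]=C8: 2-byte lead, need 1 cont bytes. acc=0x8
Byte[1]=B1: continuation. acc=(acc<<6)|0x31=0x231
Completed: cp=U+0231 (starts at byte 0)
Byte[2]=C8: 2-byte lead, need 1 cont bytes. acc=0x8
Byte[3]=9C: continuation. acc=(acc<<6)|0x1C=0x21C
Completed: cp=U+021C (starts at byte 2)
Byte[4]=F0: 4-byte lead, need 3 cont bytes. acc=0x0
Byte[5]=9B: continuation. acc=(acc<<6)|0x1B=0x1B
Byte[6]=B9: continuation. acc=(acc<<6)|0x39=0x6F9
Byte[7]=B4: continuation. acc=(acc<<6)|0x34=0x1BE74
Completed: cp=U+1BE74 (starts at byte 4)
Byte[8]=E1: 3-byte lead, need 2 cont bytes. acc=0x1
Byte[9]=AF: continuation. acc=(acc<<6)|0x2F=0x6F
Byte[10]=8D: continuation. acc=(acc<<6)|0x0D=0x1BCD
Completed: cp=U+1BCD (starts at byte 8)
Byte[11]=E6: 3-byte lead, need 2 cont bytes. acc=0x6
Byte[12]=A5: continuation. acc=(acc<<6)|0x25=0x1A5
Byte[13]=8D: continuation. acc=(acc<<6)|0x0D=0x694D
Completed: cp=U+694D (starts at byte 11)
Byte[14]=F0: 4-byte lead, need 3 cont bytes. acc=0x0
Byte[15]=A3: continuation. acc=(acc<<6)|0x23=0x23
Byte[16]=BD: continuation. acc=(acc<<6)|0x3D=0x8FD
Byte[17]=88: continuation. acc=(acc<<6)|0x08=0x23F48
Completed: cp=U+23F48 (starts at byte 14)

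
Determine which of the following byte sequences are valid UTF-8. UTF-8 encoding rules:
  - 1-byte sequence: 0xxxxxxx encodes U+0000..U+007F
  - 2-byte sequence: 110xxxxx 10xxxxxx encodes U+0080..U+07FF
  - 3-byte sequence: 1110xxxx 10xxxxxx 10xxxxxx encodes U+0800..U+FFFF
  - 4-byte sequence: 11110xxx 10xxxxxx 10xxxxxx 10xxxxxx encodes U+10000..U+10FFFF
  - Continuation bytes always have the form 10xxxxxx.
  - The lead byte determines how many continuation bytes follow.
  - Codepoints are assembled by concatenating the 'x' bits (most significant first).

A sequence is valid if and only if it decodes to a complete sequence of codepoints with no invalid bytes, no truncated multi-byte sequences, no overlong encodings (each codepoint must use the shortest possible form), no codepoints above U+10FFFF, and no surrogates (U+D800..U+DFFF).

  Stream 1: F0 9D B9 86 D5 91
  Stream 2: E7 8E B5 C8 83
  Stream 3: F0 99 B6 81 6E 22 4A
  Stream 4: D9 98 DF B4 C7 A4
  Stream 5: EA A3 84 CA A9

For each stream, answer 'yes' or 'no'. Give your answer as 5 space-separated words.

Answer: yes yes yes yes yes

Derivation:
Stream 1: decodes cleanly. VALID
Stream 2: decodes cleanly. VALID
Stream 3: decodes cleanly. VALID
Stream 4: decodes cleanly. VALID
Stream 5: decodes cleanly. VALID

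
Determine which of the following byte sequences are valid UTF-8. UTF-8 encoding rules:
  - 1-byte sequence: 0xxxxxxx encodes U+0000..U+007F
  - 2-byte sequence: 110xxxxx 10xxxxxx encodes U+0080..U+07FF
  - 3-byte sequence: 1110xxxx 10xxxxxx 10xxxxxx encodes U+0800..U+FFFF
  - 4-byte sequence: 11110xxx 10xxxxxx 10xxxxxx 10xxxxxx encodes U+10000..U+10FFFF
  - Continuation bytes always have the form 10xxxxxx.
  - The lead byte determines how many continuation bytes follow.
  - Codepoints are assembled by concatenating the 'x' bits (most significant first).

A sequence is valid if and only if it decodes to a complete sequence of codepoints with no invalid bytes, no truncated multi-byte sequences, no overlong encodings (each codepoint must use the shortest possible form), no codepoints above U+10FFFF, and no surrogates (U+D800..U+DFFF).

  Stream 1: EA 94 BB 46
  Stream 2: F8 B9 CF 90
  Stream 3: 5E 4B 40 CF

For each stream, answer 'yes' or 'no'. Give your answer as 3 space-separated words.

Stream 1: decodes cleanly. VALID
Stream 2: error at byte offset 0. INVALID
Stream 3: error at byte offset 4. INVALID

Answer: yes no no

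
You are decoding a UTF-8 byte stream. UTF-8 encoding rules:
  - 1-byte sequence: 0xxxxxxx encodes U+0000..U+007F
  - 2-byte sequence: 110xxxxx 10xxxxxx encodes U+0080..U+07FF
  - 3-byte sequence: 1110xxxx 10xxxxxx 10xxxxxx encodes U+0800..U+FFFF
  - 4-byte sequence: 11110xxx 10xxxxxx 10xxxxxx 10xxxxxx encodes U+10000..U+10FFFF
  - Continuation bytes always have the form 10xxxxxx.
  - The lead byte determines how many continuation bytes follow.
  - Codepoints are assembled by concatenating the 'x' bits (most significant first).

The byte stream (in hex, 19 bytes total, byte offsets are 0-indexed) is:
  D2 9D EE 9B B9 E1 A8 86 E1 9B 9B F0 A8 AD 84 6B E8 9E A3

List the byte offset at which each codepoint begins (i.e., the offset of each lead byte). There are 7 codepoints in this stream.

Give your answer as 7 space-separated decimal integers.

Byte[0]=D2: 2-byte lead, need 1 cont bytes. acc=0x12
Byte[1]=9D: continuation. acc=(acc<<6)|0x1D=0x49D
Completed: cp=U+049D (starts at byte 0)
Byte[2]=EE: 3-byte lead, need 2 cont bytes. acc=0xE
Byte[3]=9B: continuation. acc=(acc<<6)|0x1B=0x39B
Byte[4]=B9: continuation. acc=(acc<<6)|0x39=0xE6F9
Completed: cp=U+E6F9 (starts at byte 2)
Byte[5]=E1: 3-byte lead, need 2 cont bytes. acc=0x1
Byte[6]=A8: continuation. acc=(acc<<6)|0x28=0x68
Byte[7]=86: continuation. acc=(acc<<6)|0x06=0x1A06
Completed: cp=U+1A06 (starts at byte 5)
Byte[8]=E1: 3-byte lead, need 2 cont bytes. acc=0x1
Byte[9]=9B: continuation. acc=(acc<<6)|0x1B=0x5B
Byte[10]=9B: continuation. acc=(acc<<6)|0x1B=0x16DB
Completed: cp=U+16DB (starts at byte 8)
Byte[11]=F0: 4-byte lead, need 3 cont bytes. acc=0x0
Byte[12]=A8: continuation. acc=(acc<<6)|0x28=0x28
Byte[13]=AD: continuation. acc=(acc<<6)|0x2D=0xA2D
Byte[14]=84: continuation. acc=(acc<<6)|0x04=0x28B44
Completed: cp=U+28B44 (starts at byte 11)
Byte[15]=6B: 1-byte ASCII. cp=U+006B
Byte[16]=E8: 3-byte lead, need 2 cont bytes. acc=0x8
Byte[17]=9E: continuation. acc=(acc<<6)|0x1E=0x21E
Byte[18]=A3: continuation. acc=(acc<<6)|0x23=0x87A3
Completed: cp=U+87A3 (starts at byte 16)

Answer: 0 2 5 8 11 15 16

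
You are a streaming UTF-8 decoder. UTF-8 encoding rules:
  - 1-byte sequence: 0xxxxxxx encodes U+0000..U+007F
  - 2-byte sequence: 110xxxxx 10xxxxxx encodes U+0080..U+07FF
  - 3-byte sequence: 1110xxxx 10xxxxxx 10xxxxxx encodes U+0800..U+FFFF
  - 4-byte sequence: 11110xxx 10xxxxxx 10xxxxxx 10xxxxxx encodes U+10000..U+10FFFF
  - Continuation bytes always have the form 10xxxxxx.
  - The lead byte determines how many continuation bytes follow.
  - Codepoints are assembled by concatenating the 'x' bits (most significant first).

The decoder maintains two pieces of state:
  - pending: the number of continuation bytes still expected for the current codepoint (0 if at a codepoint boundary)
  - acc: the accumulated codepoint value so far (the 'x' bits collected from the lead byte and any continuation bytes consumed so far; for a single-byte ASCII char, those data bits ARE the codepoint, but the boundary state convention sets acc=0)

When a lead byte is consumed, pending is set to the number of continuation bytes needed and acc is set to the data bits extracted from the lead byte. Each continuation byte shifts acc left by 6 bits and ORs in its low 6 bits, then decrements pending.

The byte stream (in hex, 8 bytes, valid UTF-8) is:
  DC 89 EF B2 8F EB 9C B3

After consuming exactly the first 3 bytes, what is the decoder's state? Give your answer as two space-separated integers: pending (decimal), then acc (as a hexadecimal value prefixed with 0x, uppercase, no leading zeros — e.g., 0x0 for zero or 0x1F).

Answer: 2 0xF

Derivation:
Byte[0]=DC: 2-byte lead. pending=1, acc=0x1C
Byte[1]=89: continuation. acc=(acc<<6)|0x09=0x709, pending=0
Byte[2]=EF: 3-byte lead. pending=2, acc=0xF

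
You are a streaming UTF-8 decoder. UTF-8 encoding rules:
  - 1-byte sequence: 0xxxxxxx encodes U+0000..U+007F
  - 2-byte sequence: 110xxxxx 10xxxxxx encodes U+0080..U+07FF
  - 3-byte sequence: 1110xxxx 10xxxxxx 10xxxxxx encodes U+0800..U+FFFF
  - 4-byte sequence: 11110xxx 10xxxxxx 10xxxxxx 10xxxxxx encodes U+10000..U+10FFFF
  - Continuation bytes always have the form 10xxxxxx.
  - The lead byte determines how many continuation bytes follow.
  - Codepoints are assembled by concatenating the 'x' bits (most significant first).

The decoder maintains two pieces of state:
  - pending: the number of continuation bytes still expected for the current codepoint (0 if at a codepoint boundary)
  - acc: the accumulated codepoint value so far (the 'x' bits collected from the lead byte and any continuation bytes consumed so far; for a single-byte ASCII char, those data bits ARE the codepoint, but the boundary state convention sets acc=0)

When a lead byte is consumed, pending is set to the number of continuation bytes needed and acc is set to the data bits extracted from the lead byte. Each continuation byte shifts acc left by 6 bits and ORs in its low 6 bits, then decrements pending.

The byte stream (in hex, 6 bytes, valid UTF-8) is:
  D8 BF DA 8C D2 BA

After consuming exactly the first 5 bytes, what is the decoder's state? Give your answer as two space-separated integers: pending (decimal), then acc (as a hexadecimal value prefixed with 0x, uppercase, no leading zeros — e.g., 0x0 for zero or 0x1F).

Byte[0]=D8: 2-byte lead. pending=1, acc=0x18
Byte[1]=BF: continuation. acc=(acc<<6)|0x3F=0x63F, pending=0
Byte[2]=DA: 2-byte lead. pending=1, acc=0x1A
Byte[3]=8C: continuation. acc=(acc<<6)|0x0C=0x68C, pending=0
Byte[4]=D2: 2-byte lead. pending=1, acc=0x12

Answer: 1 0x12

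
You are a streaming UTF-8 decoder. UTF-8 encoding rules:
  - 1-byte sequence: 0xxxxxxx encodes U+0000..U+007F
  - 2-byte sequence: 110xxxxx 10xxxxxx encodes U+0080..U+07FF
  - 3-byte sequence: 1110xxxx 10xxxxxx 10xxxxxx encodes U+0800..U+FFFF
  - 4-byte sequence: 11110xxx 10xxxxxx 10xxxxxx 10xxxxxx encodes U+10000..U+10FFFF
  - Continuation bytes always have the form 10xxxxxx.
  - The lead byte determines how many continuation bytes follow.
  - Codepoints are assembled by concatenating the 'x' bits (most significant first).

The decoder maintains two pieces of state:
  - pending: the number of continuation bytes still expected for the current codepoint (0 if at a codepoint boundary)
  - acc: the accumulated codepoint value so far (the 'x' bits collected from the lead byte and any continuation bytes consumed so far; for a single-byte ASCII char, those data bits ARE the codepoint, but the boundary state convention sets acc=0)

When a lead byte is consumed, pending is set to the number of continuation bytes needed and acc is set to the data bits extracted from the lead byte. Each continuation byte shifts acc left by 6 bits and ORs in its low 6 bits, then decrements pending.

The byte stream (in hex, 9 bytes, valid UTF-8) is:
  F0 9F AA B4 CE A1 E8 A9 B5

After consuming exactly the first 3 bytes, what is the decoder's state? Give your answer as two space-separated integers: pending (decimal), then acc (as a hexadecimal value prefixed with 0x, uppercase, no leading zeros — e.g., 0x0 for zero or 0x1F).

Answer: 1 0x7EA

Derivation:
Byte[0]=F0: 4-byte lead. pending=3, acc=0x0
Byte[1]=9F: continuation. acc=(acc<<6)|0x1F=0x1F, pending=2
Byte[2]=AA: continuation. acc=(acc<<6)|0x2A=0x7EA, pending=1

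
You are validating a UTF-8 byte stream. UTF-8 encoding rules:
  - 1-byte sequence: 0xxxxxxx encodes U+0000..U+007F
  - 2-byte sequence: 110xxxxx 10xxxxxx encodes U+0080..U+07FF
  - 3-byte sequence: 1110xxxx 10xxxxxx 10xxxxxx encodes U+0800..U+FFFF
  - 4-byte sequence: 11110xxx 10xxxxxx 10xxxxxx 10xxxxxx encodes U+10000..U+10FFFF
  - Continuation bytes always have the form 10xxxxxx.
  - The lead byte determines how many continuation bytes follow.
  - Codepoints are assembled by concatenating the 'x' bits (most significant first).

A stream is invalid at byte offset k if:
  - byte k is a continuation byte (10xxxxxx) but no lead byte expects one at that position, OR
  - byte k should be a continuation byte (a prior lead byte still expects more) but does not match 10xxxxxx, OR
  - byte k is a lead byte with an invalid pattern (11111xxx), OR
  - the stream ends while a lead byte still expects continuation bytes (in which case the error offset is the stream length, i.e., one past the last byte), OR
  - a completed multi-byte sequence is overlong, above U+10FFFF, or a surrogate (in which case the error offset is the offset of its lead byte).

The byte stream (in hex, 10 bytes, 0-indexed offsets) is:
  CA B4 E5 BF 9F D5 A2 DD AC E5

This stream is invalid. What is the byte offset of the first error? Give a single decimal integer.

Byte[0]=CA: 2-byte lead, need 1 cont bytes. acc=0xA
Byte[1]=B4: continuation. acc=(acc<<6)|0x34=0x2B4
Completed: cp=U+02B4 (starts at byte 0)
Byte[2]=E5: 3-byte lead, need 2 cont bytes. acc=0x5
Byte[3]=BF: continuation. acc=(acc<<6)|0x3F=0x17F
Byte[4]=9F: continuation. acc=(acc<<6)|0x1F=0x5FDF
Completed: cp=U+5FDF (starts at byte 2)
Byte[5]=D5: 2-byte lead, need 1 cont bytes. acc=0x15
Byte[6]=A2: continuation. acc=(acc<<6)|0x22=0x562
Completed: cp=U+0562 (starts at byte 5)
Byte[7]=DD: 2-byte lead, need 1 cont bytes. acc=0x1D
Byte[8]=AC: continuation. acc=(acc<<6)|0x2C=0x76C
Completed: cp=U+076C (starts at byte 7)
Byte[9]=E5: 3-byte lead, need 2 cont bytes. acc=0x5
Byte[10]: stream ended, expected continuation. INVALID

Answer: 10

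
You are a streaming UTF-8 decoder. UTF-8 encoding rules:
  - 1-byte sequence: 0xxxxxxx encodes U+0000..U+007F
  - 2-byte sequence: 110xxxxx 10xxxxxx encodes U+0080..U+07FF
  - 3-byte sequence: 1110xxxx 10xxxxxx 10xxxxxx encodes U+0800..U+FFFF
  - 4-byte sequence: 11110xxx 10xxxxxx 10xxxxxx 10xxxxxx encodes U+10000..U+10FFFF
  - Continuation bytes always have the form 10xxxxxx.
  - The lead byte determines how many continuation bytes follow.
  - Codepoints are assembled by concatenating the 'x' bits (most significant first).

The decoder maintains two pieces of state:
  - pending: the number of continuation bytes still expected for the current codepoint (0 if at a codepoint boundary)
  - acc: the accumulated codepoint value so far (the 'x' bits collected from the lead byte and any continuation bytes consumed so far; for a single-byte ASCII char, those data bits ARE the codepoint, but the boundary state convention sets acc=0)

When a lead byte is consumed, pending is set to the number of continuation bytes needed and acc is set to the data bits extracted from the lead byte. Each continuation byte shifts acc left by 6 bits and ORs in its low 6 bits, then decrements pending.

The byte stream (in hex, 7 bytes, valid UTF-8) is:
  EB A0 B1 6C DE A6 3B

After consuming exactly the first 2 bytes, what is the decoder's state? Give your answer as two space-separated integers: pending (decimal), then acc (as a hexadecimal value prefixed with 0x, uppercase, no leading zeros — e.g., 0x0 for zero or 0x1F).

Byte[0]=EB: 3-byte lead. pending=2, acc=0xB
Byte[1]=A0: continuation. acc=(acc<<6)|0x20=0x2E0, pending=1

Answer: 1 0x2E0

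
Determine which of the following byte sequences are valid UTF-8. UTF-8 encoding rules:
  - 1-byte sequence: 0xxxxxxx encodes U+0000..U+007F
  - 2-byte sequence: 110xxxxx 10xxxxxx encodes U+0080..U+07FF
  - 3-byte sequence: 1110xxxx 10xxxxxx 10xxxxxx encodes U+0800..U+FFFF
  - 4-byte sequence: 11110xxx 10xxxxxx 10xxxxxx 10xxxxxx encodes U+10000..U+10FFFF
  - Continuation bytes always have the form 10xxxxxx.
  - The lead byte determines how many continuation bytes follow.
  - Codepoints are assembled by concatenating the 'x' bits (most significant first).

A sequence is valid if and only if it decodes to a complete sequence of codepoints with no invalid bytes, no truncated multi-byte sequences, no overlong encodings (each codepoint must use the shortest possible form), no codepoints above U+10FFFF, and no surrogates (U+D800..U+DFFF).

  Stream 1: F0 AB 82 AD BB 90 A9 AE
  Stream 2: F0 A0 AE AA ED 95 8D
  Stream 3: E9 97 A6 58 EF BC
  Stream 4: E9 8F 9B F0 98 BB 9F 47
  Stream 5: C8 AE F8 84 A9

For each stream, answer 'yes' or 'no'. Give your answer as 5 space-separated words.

Stream 1: error at byte offset 4. INVALID
Stream 2: decodes cleanly. VALID
Stream 3: error at byte offset 6. INVALID
Stream 4: decodes cleanly. VALID
Stream 5: error at byte offset 2. INVALID

Answer: no yes no yes no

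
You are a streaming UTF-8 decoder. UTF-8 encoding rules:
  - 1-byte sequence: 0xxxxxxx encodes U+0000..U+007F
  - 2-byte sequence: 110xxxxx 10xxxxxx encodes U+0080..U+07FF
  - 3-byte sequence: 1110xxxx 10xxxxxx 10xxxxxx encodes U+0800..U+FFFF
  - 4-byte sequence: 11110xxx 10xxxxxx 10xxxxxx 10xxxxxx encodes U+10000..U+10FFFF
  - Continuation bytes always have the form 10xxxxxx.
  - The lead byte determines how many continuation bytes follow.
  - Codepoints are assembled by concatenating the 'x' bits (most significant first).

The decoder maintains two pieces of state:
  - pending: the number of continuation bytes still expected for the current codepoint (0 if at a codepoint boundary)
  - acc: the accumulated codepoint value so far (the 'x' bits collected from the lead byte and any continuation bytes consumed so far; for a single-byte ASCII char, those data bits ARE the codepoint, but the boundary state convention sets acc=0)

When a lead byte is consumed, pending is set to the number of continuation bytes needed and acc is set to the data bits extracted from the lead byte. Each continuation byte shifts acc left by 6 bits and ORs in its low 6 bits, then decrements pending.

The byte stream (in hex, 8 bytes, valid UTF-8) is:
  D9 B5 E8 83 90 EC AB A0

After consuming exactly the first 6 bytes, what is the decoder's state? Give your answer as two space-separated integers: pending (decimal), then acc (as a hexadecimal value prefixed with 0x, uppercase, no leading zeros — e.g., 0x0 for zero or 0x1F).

Answer: 2 0xC

Derivation:
Byte[0]=D9: 2-byte lead. pending=1, acc=0x19
Byte[1]=B5: continuation. acc=(acc<<6)|0x35=0x675, pending=0
Byte[2]=E8: 3-byte lead. pending=2, acc=0x8
Byte[3]=83: continuation. acc=(acc<<6)|0x03=0x203, pending=1
Byte[4]=90: continuation. acc=(acc<<6)|0x10=0x80D0, pending=0
Byte[5]=EC: 3-byte lead. pending=2, acc=0xC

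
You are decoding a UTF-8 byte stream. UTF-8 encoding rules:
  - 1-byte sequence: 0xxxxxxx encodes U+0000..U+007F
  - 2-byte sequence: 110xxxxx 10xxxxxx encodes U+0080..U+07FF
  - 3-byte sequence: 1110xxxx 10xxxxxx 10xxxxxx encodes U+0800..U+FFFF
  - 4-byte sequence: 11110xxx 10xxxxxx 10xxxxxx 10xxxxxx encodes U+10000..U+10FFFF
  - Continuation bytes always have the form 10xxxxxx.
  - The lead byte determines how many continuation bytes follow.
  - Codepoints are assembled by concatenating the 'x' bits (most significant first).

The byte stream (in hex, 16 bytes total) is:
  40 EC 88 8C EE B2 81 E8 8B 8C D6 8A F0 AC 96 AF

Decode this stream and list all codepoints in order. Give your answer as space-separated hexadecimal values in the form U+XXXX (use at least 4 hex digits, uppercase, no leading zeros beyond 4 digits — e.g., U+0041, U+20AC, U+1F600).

Answer: U+0040 U+C20C U+EC81 U+82CC U+058A U+2C5AF

Derivation:
Byte[0]=40: 1-byte ASCII. cp=U+0040
Byte[1]=EC: 3-byte lead, need 2 cont bytes. acc=0xC
Byte[2]=88: continuation. acc=(acc<<6)|0x08=0x308
Byte[3]=8C: continuation. acc=(acc<<6)|0x0C=0xC20C
Completed: cp=U+C20C (starts at byte 1)
Byte[4]=EE: 3-byte lead, need 2 cont bytes. acc=0xE
Byte[5]=B2: continuation. acc=(acc<<6)|0x32=0x3B2
Byte[6]=81: continuation. acc=(acc<<6)|0x01=0xEC81
Completed: cp=U+EC81 (starts at byte 4)
Byte[7]=E8: 3-byte lead, need 2 cont bytes. acc=0x8
Byte[8]=8B: continuation. acc=(acc<<6)|0x0B=0x20B
Byte[9]=8C: continuation. acc=(acc<<6)|0x0C=0x82CC
Completed: cp=U+82CC (starts at byte 7)
Byte[10]=D6: 2-byte lead, need 1 cont bytes. acc=0x16
Byte[11]=8A: continuation. acc=(acc<<6)|0x0A=0x58A
Completed: cp=U+058A (starts at byte 10)
Byte[12]=F0: 4-byte lead, need 3 cont bytes. acc=0x0
Byte[13]=AC: continuation. acc=(acc<<6)|0x2C=0x2C
Byte[14]=96: continuation. acc=(acc<<6)|0x16=0xB16
Byte[15]=AF: continuation. acc=(acc<<6)|0x2F=0x2C5AF
Completed: cp=U+2C5AF (starts at byte 12)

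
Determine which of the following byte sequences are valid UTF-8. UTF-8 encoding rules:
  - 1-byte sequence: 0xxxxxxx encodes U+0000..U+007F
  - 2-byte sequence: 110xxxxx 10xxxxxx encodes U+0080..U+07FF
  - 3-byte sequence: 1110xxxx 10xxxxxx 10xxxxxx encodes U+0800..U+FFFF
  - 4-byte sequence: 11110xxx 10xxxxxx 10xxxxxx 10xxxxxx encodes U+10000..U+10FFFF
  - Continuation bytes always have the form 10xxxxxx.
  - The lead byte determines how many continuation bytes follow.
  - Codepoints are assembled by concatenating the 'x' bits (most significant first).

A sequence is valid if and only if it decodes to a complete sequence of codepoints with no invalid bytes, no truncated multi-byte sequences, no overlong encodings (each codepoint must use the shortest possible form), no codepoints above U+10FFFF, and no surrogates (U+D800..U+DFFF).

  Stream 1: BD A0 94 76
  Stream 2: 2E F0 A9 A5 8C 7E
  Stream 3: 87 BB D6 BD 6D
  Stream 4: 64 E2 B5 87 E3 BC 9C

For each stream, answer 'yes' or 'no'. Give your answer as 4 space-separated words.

Stream 1: error at byte offset 0. INVALID
Stream 2: decodes cleanly. VALID
Stream 3: error at byte offset 0. INVALID
Stream 4: decodes cleanly. VALID

Answer: no yes no yes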